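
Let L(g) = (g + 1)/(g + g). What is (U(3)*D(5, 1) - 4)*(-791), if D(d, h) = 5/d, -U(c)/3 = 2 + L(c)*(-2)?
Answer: 4746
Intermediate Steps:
L(g) = (1 + g)/(2*g) (L(g) = (1 + g)/((2*g)) = (1 + g)*(1/(2*g)) = (1 + g)/(2*g))
U(c) = -6 + 3*(1 + c)/c (U(c) = -3*(2 + ((1 + c)/(2*c))*(-2)) = -3*(2 - (1 + c)/c) = -6 + 3*(1 + c)/c)
(U(3)*D(5, 1) - 4)*(-791) = ((-3 + 3/3)*(5/5) - 4)*(-791) = ((-3 + 3*(⅓))*(5*(⅕)) - 4)*(-791) = ((-3 + 1)*1 - 4)*(-791) = (-2*1 - 4)*(-791) = (-2 - 4)*(-791) = -6*(-791) = 4746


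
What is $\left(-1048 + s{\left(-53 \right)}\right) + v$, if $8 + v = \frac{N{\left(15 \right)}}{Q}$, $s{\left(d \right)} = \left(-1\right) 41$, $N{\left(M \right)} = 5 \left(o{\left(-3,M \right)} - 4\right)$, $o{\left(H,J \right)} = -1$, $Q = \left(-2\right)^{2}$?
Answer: $- \frac{4413}{4} \approx -1103.3$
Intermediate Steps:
$Q = 4$
$N{\left(M \right)} = -25$ ($N{\left(M \right)} = 5 \left(-1 - 4\right) = 5 \left(-5\right) = -25$)
$s{\left(d \right)} = -41$
$v = - \frac{57}{4}$ ($v = -8 + \frac{1}{4} \left(-25\right) = -8 - \frac{25}{4} = - \frac{57}{4} \approx -14.25$)
$\left(-1048 + s{\left(-53 \right)}\right) + v = \left(-1048 - 41\right) - \frac{57}{4} = -1089 - \frac{57}{4} = - \frac{4413}{4}$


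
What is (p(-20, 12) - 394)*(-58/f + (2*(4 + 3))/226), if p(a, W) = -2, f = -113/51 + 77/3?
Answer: 32262318/33787 ≈ 954.87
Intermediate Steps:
f = 1196/51 (f = -113*1/51 + 77*(⅓) = -113/51 + 77/3 = 1196/51 ≈ 23.451)
(p(-20, 12) - 394)*(-58/f + (2*(4 + 3))/226) = (-2 - 394)*(-58/1196/51 + (2*(4 + 3))/226) = -396*(-58*51/1196 + (2*7)*(1/226)) = -396*(-1479/598 + 14*(1/226)) = -396*(-1479/598 + 7/113) = -396*(-162941/67574) = 32262318/33787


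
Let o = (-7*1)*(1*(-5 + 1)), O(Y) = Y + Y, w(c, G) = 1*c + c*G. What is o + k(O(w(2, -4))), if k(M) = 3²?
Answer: 37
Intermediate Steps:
w(c, G) = c + G*c
O(Y) = 2*Y
k(M) = 9
o = 28 (o = -7*(-4) = 28)
o + k(O(w(2, -4))) = 28 + 9 = 37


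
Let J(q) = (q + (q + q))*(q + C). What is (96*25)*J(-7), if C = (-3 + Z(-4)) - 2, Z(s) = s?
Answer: 806400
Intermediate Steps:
C = -9 (C = (-3 - 4) - 2 = -7 - 2 = -9)
J(q) = 3*q*(-9 + q) (J(q) = (q + (q + q))*(q - 9) = (q + 2*q)*(-9 + q) = (3*q)*(-9 + q) = 3*q*(-9 + q))
(96*25)*J(-7) = (96*25)*(3*(-7)*(-9 - 7)) = 2400*(3*(-7)*(-16)) = 2400*336 = 806400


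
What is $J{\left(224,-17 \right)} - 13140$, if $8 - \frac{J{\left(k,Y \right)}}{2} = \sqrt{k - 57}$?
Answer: $-13124 - 2 \sqrt{167} \approx -13150.0$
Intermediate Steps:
$J{\left(k,Y \right)} = 16 - 2 \sqrt{-57 + k}$ ($J{\left(k,Y \right)} = 16 - 2 \sqrt{k - 57} = 16 - 2 \sqrt{-57 + k}$)
$J{\left(224,-17 \right)} - 13140 = \left(16 - 2 \sqrt{-57 + 224}\right) - 13140 = \left(16 - 2 \sqrt{167}\right) - 13140 = -13124 - 2 \sqrt{167}$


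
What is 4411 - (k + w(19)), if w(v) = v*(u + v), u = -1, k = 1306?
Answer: 2763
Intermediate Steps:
w(v) = v*(-1 + v)
4411 - (k + w(19)) = 4411 - (1306 + 19*(-1 + 19)) = 4411 - (1306 + 19*18) = 4411 - (1306 + 342) = 4411 - 1*1648 = 4411 - 1648 = 2763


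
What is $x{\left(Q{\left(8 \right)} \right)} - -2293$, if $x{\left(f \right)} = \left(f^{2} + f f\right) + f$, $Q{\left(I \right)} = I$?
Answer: $2429$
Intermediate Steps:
$x{\left(f \right)} = f + 2 f^{2}$ ($x{\left(f \right)} = \left(f^{2} + f^{2}\right) + f = 2 f^{2} + f = f + 2 f^{2}$)
$x{\left(Q{\left(8 \right)} \right)} - -2293 = 8 \left(1 + 2 \cdot 8\right) - -2293 = 8 \left(1 + 16\right) + 2293 = 8 \cdot 17 + 2293 = 136 + 2293 = 2429$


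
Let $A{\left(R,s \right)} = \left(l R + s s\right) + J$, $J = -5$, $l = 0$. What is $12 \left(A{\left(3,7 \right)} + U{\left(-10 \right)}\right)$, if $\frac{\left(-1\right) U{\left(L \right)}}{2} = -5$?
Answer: $648$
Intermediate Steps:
$U{\left(L \right)} = 10$ ($U{\left(L \right)} = \left(-2\right) \left(-5\right) = 10$)
$A{\left(R,s \right)} = -5 + s^{2}$ ($A{\left(R,s \right)} = \left(0 R + s s\right) - 5 = \left(0 + s^{2}\right) - 5 = s^{2} - 5 = -5 + s^{2}$)
$12 \left(A{\left(3,7 \right)} + U{\left(-10 \right)}\right) = 12 \left(\left(-5 + 7^{2}\right) + 10\right) = 12 \left(\left(-5 + 49\right) + 10\right) = 12 \left(44 + 10\right) = 12 \cdot 54 = 648$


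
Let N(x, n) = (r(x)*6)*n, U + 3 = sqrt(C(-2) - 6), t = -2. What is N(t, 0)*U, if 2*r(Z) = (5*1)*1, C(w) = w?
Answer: 0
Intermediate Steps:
U = -3 + 2*I*sqrt(2) (U = -3 + sqrt(-2 - 6) = -3 + sqrt(-8) = -3 + 2*I*sqrt(2) ≈ -3.0 + 2.8284*I)
r(Z) = 5/2 (r(Z) = ((5*1)*1)/2 = (5*1)/2 = (1/2)*5 = 5/2)
N(x, n) = 15*n (N(x, n) = ((5/2)*6)*n = 15*n)
N(t, 0)*U = (15*0)*(-3 + 2*I*sqrt(2)) = 0*(-3 + 2*I*sqrt(2)) = 0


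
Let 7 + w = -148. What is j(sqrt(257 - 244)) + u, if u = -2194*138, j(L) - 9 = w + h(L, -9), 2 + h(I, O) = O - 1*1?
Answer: -302930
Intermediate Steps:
w = -155 (w = -7 - 148 = -155)
h(I, O) = -3 + O (h(I, O) = -2 + (O - 1*1) = -2 + (O - 1) = -2 + (-1 + O) = -3 + O)
j(L) = -158 (j(L) = 9 + (-155 + (-3 - 9)) = 9 + (-155 - 12) = 9 - 167 = -158)
u = -302772
j(sqrt(257 - 244)) + u = -158 - 302772 = -302930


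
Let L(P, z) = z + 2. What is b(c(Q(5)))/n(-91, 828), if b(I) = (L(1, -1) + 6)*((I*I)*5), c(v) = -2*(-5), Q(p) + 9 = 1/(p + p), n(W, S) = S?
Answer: 875/207 ≈ 4.2271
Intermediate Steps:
Q(p) = -9 + 1/(2*p) (Q(p) = -9 + 1/(p + p) = -9 + 1/(2*p))
L(P, z) = 2 + z
c(v) = 10
b(I) = 35*I² (b(I) = ((2 - 1) + 6)*((I*I)*5) = (1 + 6)*(I²*5) = 7*(5*I²) = 35*I²)
b(c(Q(5)))/n(-91, 828) = (35*10²)/828 = (35*100)*(1/828) = 3500*(1/828) = 875/207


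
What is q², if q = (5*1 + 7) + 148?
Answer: 25600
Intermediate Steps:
q = 160 (q = (5 + 7) + 148 = 12 + 148 = 160)
q² = 160² = 25600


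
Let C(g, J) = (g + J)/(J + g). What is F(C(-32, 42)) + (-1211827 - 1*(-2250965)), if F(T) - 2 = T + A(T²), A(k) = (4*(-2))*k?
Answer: 1039133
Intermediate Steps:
C(g, J) = 1 (C(g, J) = (J + g)/(J + g) = 1)
A(k) = -8*k
F(T) = 2 + T - 8*T² (F(T) = 2 + (T - 8*T²) = 2 + T - 8*T²)
F(C(-32, 42)) + (-1211827 - 1*(-2250965)) = (2 + 1 - 8*1²) + (-1211827 - 1*(-2250965)) = (2 + 1 - 8*1) + (-1211827 + 2250965) = (2 + 1 - 8) + 1039138 = -5 + 1039138 = 1039133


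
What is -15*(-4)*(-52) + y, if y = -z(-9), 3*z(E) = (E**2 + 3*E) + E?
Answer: -3135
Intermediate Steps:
z(E) = E**2/3 + 4*E/3 (z(E) = ((E**2 + 3*E) + E)/3 = (E**2 + 4*E)/3 = E**2/3 + 4*E/3)
y = -15 (y = -(-9)*(4 - 9)/3 = -(-9)*(-5)/3 = -1*15 = -15)
-15*(-4)*(-52) + y = -15*(-4)*(-52) - 15 = 60*(-52) - 15 = -3120 - 15 = -3135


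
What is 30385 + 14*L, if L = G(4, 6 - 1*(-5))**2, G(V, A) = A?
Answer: 32079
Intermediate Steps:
L = 121 (L = (6 - 1*(-5))**2 = (6 + 5)**2 = 11**2 = 121)
30385 + 14*L = 30385 + 14*121 = 30385 + 1694 = 32079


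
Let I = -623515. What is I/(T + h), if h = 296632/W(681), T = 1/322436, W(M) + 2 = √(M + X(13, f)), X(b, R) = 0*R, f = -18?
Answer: 12819193348906720134580/3049311522462181267273 - 19228789955306793662080*√681/9147934567386543801819 ≈ -50.649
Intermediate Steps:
X(b, R) = 0
W(M) = -2 + √M (W(M) = -2 + √(M + 0) = -2 + √M)
T = 1/322436 ≈ 3.1014e-6
h = 296632/(-2 + √681) ≈ 12310.
I/(T + h) = -623515/(1/322436 + (593264/677 + 296632*√681/677)) = -623515/(191289671781/218289172 + 296632*√681/677)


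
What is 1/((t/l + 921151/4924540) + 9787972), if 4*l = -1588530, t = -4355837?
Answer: 156455590524/1531384684597380487 ≈ 1.0217e-7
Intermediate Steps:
l = -794265/2 (l = (¼)*(-1588530) = -794265/2 ≈ -3.9713e+5)
1/((t/l + 921151/4924540) + 9787972) = 1/((-4355837/(-794265/2) + 921151/4924540) + 9787972) = 1/((-4355837*(-2/794265) + 921151*(1/4924540)) + 9787972) = 1/((8711674/794265 + 921151/4924540) + 9787972) = 1/(1745305003159/156455590524 + 9787972) = 1/(1531384684597380487/156455590524) = 156455590524/1531384684597380487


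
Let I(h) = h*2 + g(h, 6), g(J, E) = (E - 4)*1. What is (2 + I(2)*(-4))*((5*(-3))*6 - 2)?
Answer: 2024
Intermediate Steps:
g(J, E) = -4 + E (g(J, E) = (-4 + E)*1 = -4 + E)
I(h) = 2 + 2*h (I(h) = h*2 + (-4 + 6) = 2*h + 2 = 2 + 2*h)
(2 + I(2)*(-4))*((5*(-3))*6 - 2) = (2 + (2 + 2*2)*(-4))*((5*(-3))*6 - 2) = (2 + (2 + 4)*(-4))*(-15*6 - 2) = (2 + 6*(-4))*(-90 - 2) = (2 - 24)*(-92) = -22*(-92) = 2024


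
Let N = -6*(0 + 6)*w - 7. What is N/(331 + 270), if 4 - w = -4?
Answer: -295/601 ≈ -0.49085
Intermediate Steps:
w = 8 (w = 4 - 1*(-4) = 4 + 4 = 8)
N = -295 (N = -6*(0 + 6)*8 - 7 = -36*8 - 7 = -6*48 - 7 = -288 - 7 = -295)
N/(331 + 270) = -295/(331 + 270) = -295/601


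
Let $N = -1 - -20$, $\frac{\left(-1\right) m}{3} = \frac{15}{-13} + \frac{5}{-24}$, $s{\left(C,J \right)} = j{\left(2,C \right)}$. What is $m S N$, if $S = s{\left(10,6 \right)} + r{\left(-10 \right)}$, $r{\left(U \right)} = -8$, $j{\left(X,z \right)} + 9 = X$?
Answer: $- \frac{121125}{104} \approx -1164.7$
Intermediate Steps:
$j{\left(X,z \right)} = -9 + X$
$s{\left(C,J \right)} = -7$ ($s{\left(C,J \right)} = -9 + 2 = -7$)
$S = -15$ ($S = -7 - 8 = -15$)
$m = \frac{425}{104}$ ($m = - 3 \left(\frac{15}{-13} + \frac{5}{-24}\right) = - 3 \left(15 \left(- \frac{1}{13}\right) + 5 \left(- \frac{1}{24}\right)\right) = - 3 \left(- \frac{15}{13} - \frac{5}{24}\right) = \left(-3\right) \left(- \frac{425}{312}\right) = \frac{425}{104} \approx 4.0865$)
$N = 19$ ($N = -1 + 20 = 19$)
$m S N = \frac{425}{104} \left(-15\right) 19 = \left(- \frac{6375}{104}\right) 19 = - \frac{121125}{104}$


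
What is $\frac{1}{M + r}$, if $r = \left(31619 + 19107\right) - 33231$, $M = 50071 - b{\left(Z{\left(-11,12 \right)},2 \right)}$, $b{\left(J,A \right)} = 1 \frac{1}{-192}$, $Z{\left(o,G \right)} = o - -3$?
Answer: $\frac{192}{12972673} \approx 1.48 \cdot 10^{-5}$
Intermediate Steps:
$Z{\left(o,G \right)} = 3 + o$ ($Z{\left(o,G \right)} = o + 3 = 3 + o$)
$b{\left(J,A \right)} = - \frac{1}{192}$ ($b{\left(J,A \right)} = 1 \left(- \frac{1}{192}\right) = - \frac{1}{192}$)
$M = \frac{9613633}{192}$ ($M = 50071 - - \frac{1}{192} = 50071 + \frac{1}{192} = \frac{9613633}{192} \approx 50071.0$)
$r = 17495$ ($r = 50726 - 33231 = 17495$)
$\frac{1}{M + r} = \frac{1}{\frac{9613633}{192} + 17495} = \frac{1}{\frac{12972673}{192}} = \frac{192}{12972673}$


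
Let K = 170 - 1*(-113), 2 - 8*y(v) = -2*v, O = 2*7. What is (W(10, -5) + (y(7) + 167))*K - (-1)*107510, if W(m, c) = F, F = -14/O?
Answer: 155054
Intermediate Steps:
O = 14
y(v) = 1/4 + v/4 (y(v) = 1/4 - (-1)*v/4 = 1/4 + v/4)
K = 283 (K = 170 + 113 = 283)
F = -1 (F = -14/14 = -14*1/14 = -1)
W(m, c) = -1
(W(10, -5) + (y(7) + 167))*K - (-1)*107510 = (-1 + ((1/4 + (1/4)*7) + 167))*283 - (-1)*107510 = (-1 + ((1/4 + 7/4) + 167))*283 - 1*(-107510) = (-1 + (2 + 167))*283 + 107510 = (-1 + 169)*283 + 107510 = 168*283 + 107510 = 47544 + 107510 = 155054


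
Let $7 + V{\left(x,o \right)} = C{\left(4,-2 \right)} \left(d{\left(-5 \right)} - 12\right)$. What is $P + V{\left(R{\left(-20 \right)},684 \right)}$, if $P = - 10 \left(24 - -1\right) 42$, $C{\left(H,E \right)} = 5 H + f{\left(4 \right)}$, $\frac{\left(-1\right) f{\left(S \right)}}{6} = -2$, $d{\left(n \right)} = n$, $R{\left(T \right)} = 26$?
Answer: $-11051$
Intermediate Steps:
$f{\left(S \right)} = 12$ ($f{\left(S \right)} = \left(-6\right) \left(-2\right) = 12$)
$C{\left(H,E \right)} = 12 + 5 H$ ($C{\left(H,E \right)} = 5 H + 12 = 12 + 5 H$)
$V{\left(x,o \right)} = -551$ ($V{\left(x,o \right)} = -7 + \left(12 + 5 \cdot 4\right) \left(-5 - 12\right) = -7 + \left(12 + 20\right) \left(-17\right) = -7 + 32 \left(-17\right) = -7 - 544 = -551$)
$P = -10500$ ($P = - 10 \left(24 + 1\right) 42 = \left(-10\right) 25 \cdot 42 = \left(-250\right) 42 = -10500$)
$P + V{\left(R{\left(-20 \right)},684 \right)} = -10500 - 551 = -11051$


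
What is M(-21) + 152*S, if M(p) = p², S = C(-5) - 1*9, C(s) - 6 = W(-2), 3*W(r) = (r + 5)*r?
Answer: -319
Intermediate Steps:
W(r) = r*(5 + r)/3 (W(r) = ((r + 5)*r)/3 = ((5 + r)*r)/3 = (r*(5 + r))/3 = r*(5 + r)/3)
C(s) = 4 (C(s) = 6 + (⅓)*(-2)*(5 - 2) = 6 + (⅓)*(-2)*3 = 6 - 2 = 4)
S = -5 (S = 4 - 1*9 = 4 - 9 = -5)
M(-21) + 152*S = (-21)² + 152*(-5) = 441 - 760 = -319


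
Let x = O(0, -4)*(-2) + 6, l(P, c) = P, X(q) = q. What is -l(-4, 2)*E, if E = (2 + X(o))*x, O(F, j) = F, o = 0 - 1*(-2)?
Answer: 96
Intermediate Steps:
o = 2 (o = 0 + 2 = 2)
x = 6 (x = 0*(-2) + 6 = 0 + 6 = 6)
E = 24 (E = (2 + 2)*6 = 4*6 = 24)
-l(-4, 2)*E = -(-4)*24 = -1*(-96) = 96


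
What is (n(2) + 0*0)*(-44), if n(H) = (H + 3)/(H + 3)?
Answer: -44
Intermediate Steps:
n(H) = 1 (n(H) = (3 + H)/(3 + H) = 1)
(n(2) + 0*0)*(-44) = (1 + 0*0)*(-44) = (1 + 0)*(-44) = 1*(-44) = -44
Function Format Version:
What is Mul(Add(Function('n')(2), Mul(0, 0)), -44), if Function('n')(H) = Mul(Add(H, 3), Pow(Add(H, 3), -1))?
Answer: -44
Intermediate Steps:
Function('n')(H) = 1 (Function('n')(H) = Mul(Add(3, H), Pow(Add(3, H), -1)) = 1)
Mul(Add(Function('n')(2), Mul(0, 0)), -44) = Mul(Add(1, Mul(0, 0)), -44) = Mul(Add(1, 0), -44) = Mul(1, -44) = -44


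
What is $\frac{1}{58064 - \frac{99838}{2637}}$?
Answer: $\frac{2637}{153014930} \approx 1.7234 \cdot 10^{-5}$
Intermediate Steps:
$\frac{1}{58064 - \frac{99838}{2637}} = \frac{1}{\frac{153014930}{2637}} = \frac{2637}{153014930}$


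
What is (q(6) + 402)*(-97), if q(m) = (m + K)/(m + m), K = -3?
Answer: -156073/4 ≈ -39018.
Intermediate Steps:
q(m) = (-3 + m)/(2*m) (q(m) = (m - 3)/(m + m) = (-3 + m)/((2*m)) = (-3 + m)*(1/(2*m)) = (-3 + m)/(2*m))
(q(6) + 402)*(-97) = ((½)*(-3 + 6)/6 + 402)*(-97) = ((½)*(⅙)*3 + 402)*(-97) = (¼ + 402)*(-97) = (1609/4)*(-97) = -156073/4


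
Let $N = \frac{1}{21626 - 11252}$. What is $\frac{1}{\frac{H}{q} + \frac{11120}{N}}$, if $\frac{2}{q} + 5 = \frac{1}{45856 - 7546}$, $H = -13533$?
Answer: $\frac{25540}{2947129872739} \approx 8.6661 \cdot 10^{-9}$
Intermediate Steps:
$q = - \frac{76620}{191549}$ ($q = \frac{2}{-5 + \frac{1}{45856 - 7546}} = \frac{2}{-5 + \frac{1}{38310}} = \frac{2}{- \frac{191549}{38310}} = 2 \left(- \frac{38310}{191549}\right) = - \frac{76620}{191549} \approx -0.4$)
$N = \frac{1}{10374}$ ($N = \frac{1}{21626 - 11252} = \frac{1}{10374} \approx 9.6395 \cdot 10^{-5}$)
$\frac{1}{\frac{H}{q} + \frac{11120}{N}} = \frac{1}{- \frac{13533}{- \frac{76620}{191549}} + 11120 \frac{1}{\frac{1}{10374}}} = \frac{1}{\left(-13533\right) \left(- \frac{191549}{76620}\right) + 11120 \cdot 10374} = \frac{1}{\frac{864077539}{25540} + 115358880} = \frac{1}{\frac{2947129872739}{25540}} = \frac{25540}{2947129872739}$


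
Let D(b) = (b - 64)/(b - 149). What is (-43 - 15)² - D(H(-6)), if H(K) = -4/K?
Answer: 299358/89 ≈ 3363.6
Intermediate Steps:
D(b) = (-64 + b)/(-149 + b)
(-43 - 15)² - D(H(-6)) = (-43 - 15)² - (-64 - 4/(-6))/(-149 - 4/(-6)) = (-58)² - (-64 - 4*(-⅙))/(-149 - 4*(-⅙)) = 3364 - (-64 + ⅔)/(-149 + ⅔) = 3364 - (-190)/((-445/3)*3) = 3364 - (-3)*(-190)/(445*3) = 3364 - 1*38/89 = 3364 - 38/89 = 299358/89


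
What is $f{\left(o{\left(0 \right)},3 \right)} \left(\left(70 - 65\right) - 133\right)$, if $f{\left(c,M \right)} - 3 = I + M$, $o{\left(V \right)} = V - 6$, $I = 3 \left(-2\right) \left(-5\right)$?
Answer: $-4608$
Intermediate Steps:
$I = 30$ ($I = \left(-6\right) \left(-5\right) = 30$)
$o{\left(V \right)} = -6 + V$ ($o{\left(V \right)} = V - 6 = -6 + V$)
$f{\left(c,M \right)} = 33 + M$ ($f{\left(c,M \right)} = 3 + \left(30 + M\right) = 33 + M$)
$f{\left(o{\left(0 \right)},3 \right)} \left(\left(70 - 65\right) - 133\right) = \left(33 + 3\right) \left(\left(70 - 65\right) - 133\right) = 36 \left(5 - 133\right) = 36 \left(-128\right) = -4608$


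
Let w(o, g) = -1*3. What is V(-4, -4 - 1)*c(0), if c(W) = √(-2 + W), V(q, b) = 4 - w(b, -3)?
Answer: 7*I*√2 ≈ 9.8995*I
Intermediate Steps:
w(o, g) = -3
V(q, b) = 7 (V(q, b) = 4 - 1*(-3) = 4 + 3 = 7)
V(-4, -4 - 1)*c(0) = 7*√(-2 + 0) = 7*√(-2) = 7*(I*√2) = 7*I*√2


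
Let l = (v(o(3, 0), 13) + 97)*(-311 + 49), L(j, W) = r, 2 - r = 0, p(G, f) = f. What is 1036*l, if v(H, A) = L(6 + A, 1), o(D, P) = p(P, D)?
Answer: -26871768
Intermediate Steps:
r = 2 (r = 2 - 1*0 = 2 + 0 = 2)
o(D, P) = D
L(j, W) = 2
v(H, A) = 2
l = -25938 (l = (2 + 97)*(-311 + 49) = 99*(-262) = -25938)
1036*l = 1036*(-25938) = -26871768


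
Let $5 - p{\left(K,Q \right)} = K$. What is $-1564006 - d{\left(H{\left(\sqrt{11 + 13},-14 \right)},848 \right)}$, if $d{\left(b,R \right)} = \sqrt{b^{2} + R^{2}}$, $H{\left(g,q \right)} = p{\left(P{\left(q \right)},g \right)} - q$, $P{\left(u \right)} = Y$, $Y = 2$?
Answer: $-1564006 - \sqrt{719393} \approx -1.5649 \cdot 10^{6}$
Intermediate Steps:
$P{\left(u \right)} = 2$
$p{\left(K,Q \right)} = 5 - K$
$H{\left(g,q \right)} = 3 - q$ ($H{\left(g,q \right)} = \left(5 - 2\right) - q = 3 - q$)
$d{\left(b,R \right)} = \sqrt{R^{2} + b^{2}}$
$-1564006 - d{\left(H{\left(\sqrt{11 + 13},-14 \right)},848 \right)} = -1564006 - \sqrt{848^{2} + \left(3 - -14\right)^{2}} = -1564006 - \sqrt{719104 + \left(3 + 14\right)^{2}} = -1564006 - \sqrt{719104 + 17^{2}} = -1564006 - \sqrt{719104 + 289} = -1564006 - \sqrt{719393}$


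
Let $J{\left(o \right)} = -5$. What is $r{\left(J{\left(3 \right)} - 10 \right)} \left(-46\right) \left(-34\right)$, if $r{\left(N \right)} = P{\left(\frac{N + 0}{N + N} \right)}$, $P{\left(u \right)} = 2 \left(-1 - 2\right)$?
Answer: $-9384$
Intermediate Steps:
$P{\left(u \right)} = -6$ ($P{\left(u \right)} = 2 \left(-3\right) = -6$)
$r{\left(N \right)} = -6$
$r{\left(J{\left(3 \right)} - 10 \right)} \left(-46\right) \left(-34\right) = \left(-6\right) \left(-46\right) \left(-34\right) = 276 \left(-34\right) = -9384$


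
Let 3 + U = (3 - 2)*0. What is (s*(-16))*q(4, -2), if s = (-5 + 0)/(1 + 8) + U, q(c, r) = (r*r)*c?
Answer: 8192/9 ≈ 910.22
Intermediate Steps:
q(c, r) = c*r**2 (q(c, r) = r**2*c = c*r**2)
U = -3 (U = -3 + (3 - 2)*0 = -3 + 1*0 = -3 + 0 = -3)
s = -32/9 (s = (-5 + 0)/(1 + 8) - 3 = -5/9 - 3 = -32/9 ≈ -3.5556)
(s*(-16))*q(4, -2) = (-32/9*(-16))*(4*(-2)**2) = 512*(4*4)/9 = (512/9)*16 = 8192/9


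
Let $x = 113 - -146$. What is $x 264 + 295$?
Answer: $68671$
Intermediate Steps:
$x = 259$ ($x = 113 + 146 = 259$)
$x 264 + 295 = 259 \cdot 264 + 295 = 68376 + 295 = 68671$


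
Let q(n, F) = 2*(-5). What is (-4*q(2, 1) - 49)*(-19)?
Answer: 171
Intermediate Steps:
q(n, F) = -10
(-4*q(2, 1) - 49)*(-19) = (-4*(-10) - 49)*(-19) = (40 - 49)*(-19) = -9*(-19) = 171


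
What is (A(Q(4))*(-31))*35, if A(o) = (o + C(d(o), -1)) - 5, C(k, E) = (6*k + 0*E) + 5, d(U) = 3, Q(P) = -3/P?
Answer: -74865/4 ≈ -18716.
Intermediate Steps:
C(k, E) = 5 + 6*k (C(k, E) = (6*k + 0) + 5 = 6*k + 5 = 5 + 6*k)
A(o) = 18 + o (A(o) = (o + (5 + 6*3)) - 5 = (o + (5 + 18)) - 5 = (o + 23) - 5 = (23 + o) - 5 = 18 + o)
(A(Q(4))*(-31))*35 = ((18 - 3/4)*(-31))*35 = ((18 - 3*¼)*(-31))*35 = ((18 - ¾)*(-31))*35 = ((69/4)*(-31))*35 = -2139/4*35 = -74865/4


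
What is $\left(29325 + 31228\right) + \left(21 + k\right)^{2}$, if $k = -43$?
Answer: $61037$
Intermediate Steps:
$\left(29325 + 31228\right) + \left(21 + k\right)^{2} = \left(29325 + 31228\right) + \left(21 - 43\right)^{2} = 60553 + \left(-22\right)^{2} = 60553 + 484 = 61037$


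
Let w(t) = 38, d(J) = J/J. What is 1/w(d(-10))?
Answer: 1/38 ≈ 0.026316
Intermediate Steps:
d(J) = 1
1/w(d(-10)) = 1/38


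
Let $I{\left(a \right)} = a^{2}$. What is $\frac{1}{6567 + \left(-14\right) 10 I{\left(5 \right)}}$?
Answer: $\frac{1}{3067} \approx 0.00032605$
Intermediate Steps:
$\frac{1}{6567 + \left(-14\right) 10 I{\left(5 \right)}} = \frac{1}{6567 + \left(-14\right) 10 \cdot 5^{2}} = \frac{1}{6567 - 3500} = \frac{1}{3067}$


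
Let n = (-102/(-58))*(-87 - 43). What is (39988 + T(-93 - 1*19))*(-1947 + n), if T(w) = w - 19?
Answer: -2514697701/29 ≈ -8.6714e+7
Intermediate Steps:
T(w) = -19 + w
n = -6630/29 (n = -102*(-1/58)*(-130) = (51/29)*(-130) = -6630/29 ≈ -228.62)
(39988 + T(-93 - 1*19))*(-1947 + n) = (39988 + (-19 + (-93 - 1*19)))*(-1947 - 6630/29) = (39988 + (-19 + (-93 - 19)))*(-63093/29) = (39988 + (-19 - 112))*(-63093/29) = (39988 - 131)*(-63093/29) = 39857*(-63093/29) = -2514697701/29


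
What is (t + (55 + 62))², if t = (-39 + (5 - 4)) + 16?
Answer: 9025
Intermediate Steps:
t = -22 (t = (-39 + 1) + 16 = -38 + 16 = -22)
(t + (55 + 62))² = (-22 + (55 + 62))² = (-22 + 117)² = 95² = 9025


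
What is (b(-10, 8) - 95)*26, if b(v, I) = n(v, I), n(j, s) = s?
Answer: -2262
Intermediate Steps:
b(v, I) = I
(b(-10, 8) - 95)*26 = (8 - 95)*26 = -87*26 = -2262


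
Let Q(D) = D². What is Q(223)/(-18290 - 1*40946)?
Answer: -49729/59236 ≈ -0.83951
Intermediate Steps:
Q(223)/(-18290 - 1*40946) = 223²/(-18290 - 1*40946) = 49729/(-18290 - 40946) = 49729/(-59236) = 49729*(-1/59236) = -49729/59236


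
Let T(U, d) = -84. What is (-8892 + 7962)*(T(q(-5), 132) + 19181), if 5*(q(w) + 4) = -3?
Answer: -17760210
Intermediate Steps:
q(w) = -23/5 (q(w) = -4 + (⅕)*(-3) = -4 - ⅗ = -23/5)
(-8892 + 7962)*(T(q(-5), 132) + 19181) = (-8892 + 7962)*(-84 + 19181) = -930*19097 = -17760210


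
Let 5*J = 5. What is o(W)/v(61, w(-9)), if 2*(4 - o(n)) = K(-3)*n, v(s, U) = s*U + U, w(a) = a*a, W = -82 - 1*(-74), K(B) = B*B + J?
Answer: 22/2511 ≈ 0.0087615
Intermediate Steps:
J = 1 (J = (⅕)*5 = 1)
K(B) = 1 + B² (K(B) = B*B + 1 = B² + 1 = 1 + B²)
W = -8 (W = -82 + 74 = -8)
w(a) = a²
v(s, U) = U + U*s (v(s, U) = U*s + U = U + U*s)
o(n) = 4 - 5*n (o(n) = 4 - (1 + (-3)²)*n/2 = 4 - (1 + 9)*n/2 = 4 - 5*n)
o(W)/v(61, w(-9)) = (4 - 5*(-8))/(((-9)²*(1 + 61))) = (4 + 40)/((81*62)) = 44/5022 = 44*(1/5022) = 22/2511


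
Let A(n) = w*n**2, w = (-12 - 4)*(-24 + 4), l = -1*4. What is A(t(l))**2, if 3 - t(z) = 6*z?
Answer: 54419558400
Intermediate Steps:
l = -4
w = 320 (w = -16*(-20) = 320)
t(z) = 3 - 6*z
A(n) = 320*n**2
A(t(l))**2 = (320*(3 - 6*(-4))**2)**2 = (320*(3 + 24)**2)**2 = (320*27**2)**2 = (320*729)**2 = 233280**2 = 54419558400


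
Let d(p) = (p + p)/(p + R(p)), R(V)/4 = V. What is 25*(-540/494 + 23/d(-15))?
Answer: 696625/494 ≈ 1410.2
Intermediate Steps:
R(V) = 4*V
d(p) = ⅖ (d(p) = (p + p)/(p + 4*p) = (2*p)/((5*p)) = (2*p)*(1/(5*p)) = ⅖)
25*(-540/494 + 23/d(-15)) = 25*(-540/494 + 23/(⅖)) = 25*(-540*1/494 + 23*(5/2)) = 25*(-270/247 + 115/2) = 25*(27865/494) = 696625/494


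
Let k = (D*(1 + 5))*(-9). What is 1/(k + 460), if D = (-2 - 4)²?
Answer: -1/1484 ≈ -0.00067385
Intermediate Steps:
D = 36 (D = (-6)² = 36)
k = -1944 (k = (36*(1 + 5))*(-9) = (36*6)*(-9) = 216*(-9) = -1944)
1/(k + 460) = 1/(-1944 + 460) = 1/(-1484) = -1/1484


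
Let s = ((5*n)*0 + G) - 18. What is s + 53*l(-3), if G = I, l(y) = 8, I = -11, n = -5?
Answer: 395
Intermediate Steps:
G = -11
s = -29 (s = ((5*(-5))*0 - 11) - 18 = (-25*0 - 11) - 18 = (0 - 11) - 18 = -11 - 18 = -29)
s + 53*l(-3) = -29 + 53*8 = -29 + 424 = 395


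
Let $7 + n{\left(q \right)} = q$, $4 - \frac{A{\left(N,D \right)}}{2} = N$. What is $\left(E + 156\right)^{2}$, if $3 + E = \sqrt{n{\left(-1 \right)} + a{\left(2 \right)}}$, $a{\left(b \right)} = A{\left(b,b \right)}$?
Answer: $23405 + 612 i \approx 23405.0 + 612.0 i$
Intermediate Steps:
$A{\left(N,D \right)} = 8 - 2 N$
$a{\left(b \right)} = 8 - 2 b$
$n{\left(q \right)} = -7 + q$
$E = -3 + 2 i$ ($E = -3 + \sqrt{\left(-7 - 1\right) + \left(8 - 4\right)} = -3 + \sqrt{-8 + \left(8 - 4\right)} = -3 + \sqrt{-8 + 4} = -3 + \sqrt{-4} = -3 + 2 i \approx -3.0 + 2.0 i$)
$\left(E + 156\right)^{2} = \left(\left(-3 + 2 i\right) + 156\right)^{2} = \left(153 + 2 i\right)^{2}$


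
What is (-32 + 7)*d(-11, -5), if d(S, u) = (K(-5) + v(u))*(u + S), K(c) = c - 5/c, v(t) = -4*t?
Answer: 6400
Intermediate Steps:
d(S, u) = (-4 - 4*u)*(S + u) (d(S, u) = ((-5 - 5/(-5)) - 4*u)*(u + S) = ((-5 - 5*(-⅕)) - 4*u)*(S + u) = ((-5 + 1) - 4*u)*(S + u) = (-4 - 4*u)*(S + u))
(-32 + 7)*d(-11, -5) = (-32 + 7)*(-4*(-11) - 4*(-5) - 4*(-5)² - 4*(-11)*(-5)) = -25*(44 + 20 - 4*25 - 220) = -25*(44 + 20 - 100 - 220) = -25*(-256) = 6400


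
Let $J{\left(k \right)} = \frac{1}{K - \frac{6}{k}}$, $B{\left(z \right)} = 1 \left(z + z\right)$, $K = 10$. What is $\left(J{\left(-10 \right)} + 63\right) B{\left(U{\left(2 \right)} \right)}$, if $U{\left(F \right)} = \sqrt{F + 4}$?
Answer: $\frac{6688 \sqrt{6}}{53} \approx 309.1$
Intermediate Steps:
$U{\left(F \right)} = \sqrt{4 + F}$
$B{\left(z \right)} = 2 z$ ($B{\left(z \right)} = 1 \cdot 2 z = 2 z$)
$J{\left(k \right)} = \frac{1}{10 - \frac{6}{k}}$
$\left(J{\left(-10 \right)} + 63\right) B{\left(U{\left(2 \right)} \right)} = \left(\frac{1}{2} \left(-10\right) \frac{1}{-3 + 5 \left(-10\right)} + 63\right) 2 \sqrt{4 + 2} = \left(\frac{1}{2} \left(-10\right) \frac{1}{-3 - 50} + 63\right) 2 \sqrt{6} = \left(\frac{1}{2} \left(-10\right) \frac{1}{-53} + 63\right) 2 \sqrt{6} = \left(\frac{1}{2} \left(-10\right) \left(- \frac{1}{53}\right) + 63\right) 2 \sqrt{6} = \left(\frac{5}{53} + 63\right) 2 \sqrt{6} = \frac{3344 \cdot 2 \sqrt{6}}{53} = \frac{6688 \sqrt{6}}{53}$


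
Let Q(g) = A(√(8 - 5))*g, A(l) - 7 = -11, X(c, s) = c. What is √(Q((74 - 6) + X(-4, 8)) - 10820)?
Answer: 2*I*√2769 ≈ 105.24*I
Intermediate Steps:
A(l) = -4 (A(l) = 7 - 11 = -4)
Q(g) = -4*g
√(Q((74 - 6) + X(-4, 8)) - 10820) = √(-4*((74 - 6) - 4) - 10820) = √(-4*(68 - 4) - 10820) = √(-4*64 - 10820) = √(-256 - 10820) = √(-11076) = 2*I*√2769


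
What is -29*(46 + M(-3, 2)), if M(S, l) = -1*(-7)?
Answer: -1537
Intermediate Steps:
M(S, l) = 7
-29*(46 + M(-3, 2)) = -29*(46 + 7) = -29*53 = -1537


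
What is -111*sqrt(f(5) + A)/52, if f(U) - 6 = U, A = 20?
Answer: -111*sqrt(31)/52 ≈ -11.885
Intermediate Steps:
f(U) = 6 + U
-111*sqrt(f(5) + A)/52 = -111*sqrt((6 + 5) + 20)/52 = -111*sqrt(11 + 20)/52 = -111*sqrt(31)/52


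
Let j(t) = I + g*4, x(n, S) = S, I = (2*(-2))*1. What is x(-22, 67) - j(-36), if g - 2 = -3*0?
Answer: 63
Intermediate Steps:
g = 2 (g = 2 - 3*0 = 2 + 0 = 2)
I = -4 (I = -4*1 = -4)
j(t) = 4 (j(t) = -4 + 2*4 = -4 + 8 = 4)
x(-22, 67) - j(-36) = 67 - 1*4 = 67 - 4 = 63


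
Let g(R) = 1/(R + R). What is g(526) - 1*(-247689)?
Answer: 260568829/1052 ≈ 2.4769e+5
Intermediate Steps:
g(R) = 1/(2*R)
g(526) - 1*(-247689) = (½)/526 - 1*(-247689) = (½)*(1/526) + 247689 = 1/1052 + 247689 = 260568829/1052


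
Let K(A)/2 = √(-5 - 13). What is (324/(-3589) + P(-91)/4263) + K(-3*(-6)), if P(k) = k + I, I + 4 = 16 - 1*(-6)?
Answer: -1643209/15299907 + 6*I*√2 ≈ -0.1074 + 8.4853*I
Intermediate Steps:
I = 18 (I = -4 + (16 - 1*(-6)) = -4 + (16 + 6) = -4 + 22 = 18)
P(k) = 18 + k (P(k) = k + 18 = 18 + k)
K(A) = 6*I*√2 (K(A) = 2*√(-5 - 13) = 2*√(-18) = 2*(3*I*√2) = 6*I*√2)
(324/(-3589) + P(-91)/4263) + K(-3*(-6)) = (324/(-3589) + (18 - 91)/4263) + 6*I*√2 = (324*(-1/3589) - 73*1/4263) + 6*I*√2 = (-324/3589 - 73/4263) + 6*I*√2 = -1643209/15299907 + 6*I*√2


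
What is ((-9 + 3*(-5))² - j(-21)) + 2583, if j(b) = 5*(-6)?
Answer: 3189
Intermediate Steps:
j(b) = -30
((-9 + 3*(-5))² - j(-21)) + 2583 = ((-9 + 3*(-5))² - 1*(-30)) + 2583 = ((-9 - 15)² + 30) + 2583 = ((-24)² + 30) + 2583 = (576 + 30) + 2583 = 606 + 2583 = 3189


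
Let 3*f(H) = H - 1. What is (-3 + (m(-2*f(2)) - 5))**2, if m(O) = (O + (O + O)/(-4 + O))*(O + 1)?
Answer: 262144/3969 ≈ 66.048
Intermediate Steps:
f(H) = -1/3 + H/3 (f(H) = (H - 1)/3 = (-1 + H)/3 = -1/3 + H/3)
m(O) = (1 + O)*(O + 2*O/(-4 + O)) (m(O) = (O + (2*O)/(-4 + O))*(1 + O) = (O + 2*O/(-4 + O))*(1 + O) = (1 + O)*(O + 2*O/(-4 + O)))
(-3 + (m(-2*f(2)) - 5))**2 = (-3 + ((-2*(-1/3 + (1/3)*2))*(-2 + (-2*(-1/3 + (1/3)*2))**2 - (-2)*(-1/3 + (1/3)*2))/(-4 - 2*(-1/3 + (1/3)*2)) - 5))**2 = (-3 + ((-2*(-1/3 + 2/3))*(-2 + (-2*(-1/3 + 2/3))**2 - (-2)*(-1/3 + 2/3))/(-4 - 2*(-1/3 + 2/3)) - 5))**2 = (-3 + ((-2*1/3)*(-2 + (-2*1/3)**2 - (-2)/3)/(-4 - 2*1/3) - 5))**2 = (-3 + (-2*(-2 + (-2/3)**2 - 1*(-2/3))/(3*(-4 - 2/3)) - 5))**2 = (-3 + (-2*(-2 + 4/9 + 2/3)/(3*(-14/3)) - 5))**2 = (-3 + (-2/3*(-3/14)*(-8/9) - 5))**2 = (-3 + (-8/63 - 5))**2 = (-3 - 323/63)**2 = (-512/63)**2 = 262144/3969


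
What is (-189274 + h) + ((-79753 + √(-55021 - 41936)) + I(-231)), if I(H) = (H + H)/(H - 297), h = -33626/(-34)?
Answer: -2144297/8 + 27*I*√133 ≈ -2.6804e+5 + 311.38*I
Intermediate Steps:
h = 989 (h = -33626*(-1)/34 = -989*(-1) = 989)
I(H) = 2*H/(-297 + H) (I(H) = (2*H)/(-297 + H) = 2*H/(-297 + H))
(-189274 + h) + ((-79753 + √(-55021 - 41936)) + I(-231)) = (-189274 + 989) + ((-79753 + √(-55021 - 41936)) + 2*(-231)/(-297 - 231)) = -188285 + ((-79753 + √(-96957)) + 2*(-231)/(-528)) = -188285 + ((-79753 + 27*I*√133) + 2*(-231)*(-1/528)) = -188285 + ((-79753 + 27*I*√133) + 7/8) = -188285 + (-638017/8 + 27*I*√133) = -2144297/8 + 27*I*√133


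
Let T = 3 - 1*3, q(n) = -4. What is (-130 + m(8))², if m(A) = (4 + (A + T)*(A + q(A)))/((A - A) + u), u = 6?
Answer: 15376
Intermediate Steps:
T = 0 (T = 3 - 3 = 0)
m(A) = ⅔ + A*(-4 + A)/6 (m(A) = (4 + (A + 0)*(A - 4))/((A - A) + 6) = (4 + A*(-4 + A))/(0 + 6) = (4 + A*(-4 + A))/6 = (4 + A*(-4 + A))*(⅙) = ⅔ + A*(-4 + A)/6)
(-130 + m(8))² = (-130 + (⅔ - ⅔*8 + (⅙)*8²))² = (-130 + (⅔ - 16/3 + (⅙)*64))² = (-130 + (⅔ - 16/3 + 32/3))² = (-130 + 6)² = (-124)² = 15376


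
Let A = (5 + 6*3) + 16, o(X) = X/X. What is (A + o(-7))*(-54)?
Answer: -2160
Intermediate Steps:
o(X) = 1
A = 39 (A = (5 + 18) + 16 = 23 + 16 = 39)
(A + o(-7))*(-54) = (39 + 1)*(-54) = 40*(-54) = -2160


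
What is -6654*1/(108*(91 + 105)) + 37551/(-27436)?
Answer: -40726613/24198552 ≈ -1.6830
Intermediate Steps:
-6654*1/(108*(91 + 105)) + 37551/(-27436) = -6654/(196*108) + 37551*(-1/27436) = -6654/21168 - 37551/27436 = -6654*1/21168 - 37551/27436 = -1109/3528 - 37551/27436 = -40726613/24198552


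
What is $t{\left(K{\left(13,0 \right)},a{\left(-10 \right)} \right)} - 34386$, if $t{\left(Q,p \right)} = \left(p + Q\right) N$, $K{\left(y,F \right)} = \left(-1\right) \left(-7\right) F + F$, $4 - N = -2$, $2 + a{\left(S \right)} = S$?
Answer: $-34458$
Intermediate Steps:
$a{\left(S \right)} = -2 + S$
$N = 6$ ($N = 4 - -2 = 4 + 2 = 6$)
$K{\left(y,F \right)} = 8 F$ ($K{\left(y,F \right)} = 7 F + F = 8 F$)
$t{\left(Q,p \right)} = 6 Q + 6 p$ ($t{\left(Q,p \right)} = \left(p + Q\right) 6 = \left(Q + p\right) 6 = 6 Q + 6 p$)
$t{\left(K{\left(13,0 \right)},a{\left(-10 \right)} \right)} - 34386 = \left(6 \cdot 8 \cdot 0 + 6 \left(-2 - 10\right)\right) - 34386 = \left(6 \cdot 0 + 6 \left(-12\right)\right) - 34386 = \left(0 - 72\right) - 34386 = -72 - 34386 = -34458$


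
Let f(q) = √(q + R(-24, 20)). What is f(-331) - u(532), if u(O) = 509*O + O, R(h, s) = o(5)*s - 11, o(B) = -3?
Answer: -271320 + I*√402 ≈ -2.7132e+5 + 20.05*I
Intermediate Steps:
R(h, s) = -11 - 3*s (R(h, s) = -3*s - 11 = -11 - 3*s)
f(q) = √(-71 + q) (f(q) = √(q + (-11 - 3*20)) = √(q + (-11 - 60)) = √(q - 71) = √(-71 + q))
u(O) = 510*O
f(-331) - u(532) = √(-71 - 331) - 510*532 = √(-402) - 1*271320 = I*√402 - 271320 = -271320 + I*√402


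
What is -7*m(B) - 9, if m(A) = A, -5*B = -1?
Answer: -52/5 ≈ -10.400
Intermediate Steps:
B = ⅕ (B = -⅕*(-1) = ⅕ ≈ 0.20000)
-7*m(B) - 9 = -7*⅕ - 9 = -7/5 - 9 = -52/5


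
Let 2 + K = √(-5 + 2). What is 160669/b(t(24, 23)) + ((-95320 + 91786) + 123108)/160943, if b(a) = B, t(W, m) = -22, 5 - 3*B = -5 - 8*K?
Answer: -77571108789/6115834 - 321338*I*√3/19 ≈ -12684.0 - 29293.0*I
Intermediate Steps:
K = -2 + I*√3 (K = -2 + √(-5 + 2) = -2 + √(-3) = -2 + I*√3 ≈ -2.0 + 1.732*I)
B = -2 + 8*I*√3/3 (B = 5/3 - (-5 - 8*(-2 + I*√3))/3 = 5/3 - (-5 + (16 - 8*I*√3))/3 = 5/3 - (11 - 8*I*√3)/3 = 5/3 + (-11/3 + 8*I*√3/3) = -2 + 8*I*√3/3 ≈ -2.0 + 4.6188*I)
b(a) = -2 + 8*I*√3/3
160669/b(t(24, 23)) + ((-95320 + 91786) + 123108)/160943 = 160669/(-2 + 8*I*√3/3) + ((-95320 + 91786) + 123108)/160943 = 160669/(-2 + 8*I*√3/3) + (-3534 + 123108)*(1/160943) = 160669/(-2 + 8*I*√3/3) + 119574*(1/160943) = 160669/(-2 + 8*I*√3/3) + 119574/160943 = 119574/160943 + 160669/(-2 + 8*I*√3/3)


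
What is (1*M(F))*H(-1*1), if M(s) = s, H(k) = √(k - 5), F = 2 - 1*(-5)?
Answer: 7*I*√6 ≈ 17.146*I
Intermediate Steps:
F = 7 (F = 2 + 5 = 7)
H(k) = √(-5 + k)
(1*M(F))*H(-1*1) = (1*7)*√(-5 - 1*1) = 7*√(-5 - 1) = 7*√(-6) = 7*(I*√6) = 7*I*√6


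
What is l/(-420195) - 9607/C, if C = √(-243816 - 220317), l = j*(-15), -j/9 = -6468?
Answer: 58212/28013 + 9607*I*√464133/464133 ≈ 2.078 + 14.102*I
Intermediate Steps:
j = 58212 (j = -9*(-6468) = 58212)
l = -873180 (l = 58212*(-15) = -873180)
C = I*√464133 (C = √(-464133) = I*√464133 ≈ 681.27*I)
l/(-420195) - 9607/C = -873180/(-420195) - 9607*(-I*√464133/464133) = -873180*(-1/420195) - (-9607)*I*√464133/464133 = 58212/28013 + 9607*I*√464133/464133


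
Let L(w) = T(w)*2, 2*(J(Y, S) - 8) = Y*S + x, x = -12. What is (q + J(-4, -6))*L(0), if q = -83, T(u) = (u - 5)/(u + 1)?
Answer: 690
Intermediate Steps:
J(Y, S) = 2 + S*Y/2 (J(Y, S) = 8 + (Y*S - 12)/2 = 8 + (S*Y - 12)/2 = 8 + (-12 + S*Y)/2 = 8 + (-6 + S*Y/2) = 2 + S*Y/2)
T(u) = (-5 + u)/(1 + u)
L(w) = 2*(-5 + w)/(1 + w) (L(w) = ((-5 + w)/(1 + w))*2 = 2*(-5 + w)/(1 + w))
(q + J(-4, -6))*L(0) = (-83 + (2 + (1/2)*(-6)*(-4)))*(2*(-5 + 0)/(1 + 0)) = (-83 + (2 + 12))*(2*(-5)/1) = (-83 + 14)*(2*1*(-5)) = -69*(-10) = 690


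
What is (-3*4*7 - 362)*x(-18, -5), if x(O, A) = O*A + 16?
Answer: -47276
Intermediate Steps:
x(O, A) = 16 + A*O (x(O, A) = A*O + 16 = 16 + A*O)
(-3*4*7 - 362)*x(-18, -5) = (-3*4*7 - 362)*(16 - 5*(-18)) = (-12*7 - 362)*(16 + 90) = (-84 - 362)*106 = -446*106 = -47276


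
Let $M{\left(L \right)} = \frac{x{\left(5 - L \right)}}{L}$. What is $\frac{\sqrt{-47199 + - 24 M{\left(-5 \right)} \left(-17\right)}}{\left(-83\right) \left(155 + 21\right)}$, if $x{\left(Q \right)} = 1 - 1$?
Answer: $- \frac{i \sqrt{47199}}{14608} \approx - 0.014872 i$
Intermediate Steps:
$x{\left(Q \right)} = 0$ ($x{\left(Q \right)} = 1 - 1 = 0$)
$M{\left(L \right)} = 0$ ($M{\left(L \right)} = \frac{0}{L} = 0$)
$\frac{\sqrt{-47199 + - 24 M{\left(-5 \right)} \left(-17\right)}}{\left(-83\right) \left(155 + 21\right)} = \frac{\sqrt{-47199 + \left(-24\right) 0 \left(-17\right)}}{\left(-83\right) \left(155 + 21\right)} = \frac{\sqrt{-47199 + 0 \left(-17\right)}}{\left(-83\right) 176} = \frac{\sqrt{-47199 + 0}}{-14608} = \sqrt{-47199} \left(- \frac{1}{14608}\right) = i \sqrt{47199} \left(- \frac{1}{14608}\right) = - \frac{i \sqrt{47199}}{14608}$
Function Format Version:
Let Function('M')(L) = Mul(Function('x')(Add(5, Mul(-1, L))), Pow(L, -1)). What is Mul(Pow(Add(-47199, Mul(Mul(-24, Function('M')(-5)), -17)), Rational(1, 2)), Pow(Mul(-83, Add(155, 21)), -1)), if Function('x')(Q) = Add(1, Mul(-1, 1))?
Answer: Mul(Rational(-1, 14608), I, Pow(47199, Rational(1, 2))) ≈ Mul(-0.014872, I)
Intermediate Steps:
Function('x')(Q) = 0 (Function('x')(Q) = Add(1, -1) = 0)
Function('M')(L) = 0 (Function('M')(L) = Mul(0, Pow(L, -1)) = 0)
Mul(Pow(Add(-47199, Mul(Mul(-24, Function('M')(-5)), -17)), Rational(1, 2)), Pow(Mul(-83, Add(155, 21)), -1)) = Mul(Pow(Add(-47199, Mul(Mul(-24, 0), -17)), Rational(1, 2)), Pow(Mul(-83, Add(155, 21)), -1)) = Mul(Pow(Add(-47199, Mul(0, -17)), Rational(1, 2)), Pow(Mul(-83, 176), -1)) = Mul(Pow(Add(-47199, 0), Rational(1, 2)), Pow(-14608, -1)) = Mul(Pow(-47199, Rational(1, 2)), Rational(-1, 14608)) = Mul(Mul(I, Pow(47199, Rational(1, 2))), Rational(-1, 14608)) = Mul(Rational(-1, 14608), I, Pow(47199, Rational(1, 2)))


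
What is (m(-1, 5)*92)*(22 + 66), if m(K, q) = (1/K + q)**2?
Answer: 129536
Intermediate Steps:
m(K, q) = (q + 1/K)**2
(m(-1, 5)*92)*(22 + 66) = (((1 - 1*5)**2/(-1)**2)*92)*(22 + 66) = ((1*(1 - 5)**2)*92)*88 = ((1*(-4)**2)*92)*88 = ((1*16)*92)*88 = (16*92)*88 = 1472*88 = 129536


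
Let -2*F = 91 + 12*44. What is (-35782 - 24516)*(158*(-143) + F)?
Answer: 1381035243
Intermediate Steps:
F = -619/2 (F = -(91 + 12*44)/2 = -(91 + 528)/2 = -½*619 = -619/2 ≈ -309.50)
(-35782 - 24516)*(158*(-143) + F) = (-35782 - 24516)*(158*(-143) - 619/2) = -60298*(-22594 - 619/2) = -60298*(-45807/2) = 1381035243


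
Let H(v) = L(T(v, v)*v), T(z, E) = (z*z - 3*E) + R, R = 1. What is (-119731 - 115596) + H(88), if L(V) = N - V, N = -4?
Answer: -893659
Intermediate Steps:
T(z, E) = 1 + z² - 3*E (T(z, E) = (z*z - 3*E) + 1 = (z² - 3*E) + 1 = 1 + z² - 3*E)
L(V) = -4 - V
H(v) = -4 - v*(1 + v² - 3*v) (H(v) = -4 - (1 + v² - 3*v)*v = -4 - v*(1 + v² - 3*v))
(-119731 - 115596) + H(88) = (-119731 - 115596) + (-4 - 1*88 - 1*88³ + 3*88²) = -235327 + (-4 - 88 - 1*681472 + 3*7744) = -235327 + (-4 - 88 - 681472 + 23232) = -235327 - 658332 = -893659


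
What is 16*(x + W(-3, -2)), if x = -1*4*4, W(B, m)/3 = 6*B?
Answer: -1120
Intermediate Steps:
W(B, m) = 18*B (W(B, m) = 3*(6*B) = 18*B)
x = -16 (x = -4*4 = -16)
16*(x + W(-3, -2)) = 16*(-16 + 18*(-3)) = 16*(-16 - 54) = 16*(-70) = -1120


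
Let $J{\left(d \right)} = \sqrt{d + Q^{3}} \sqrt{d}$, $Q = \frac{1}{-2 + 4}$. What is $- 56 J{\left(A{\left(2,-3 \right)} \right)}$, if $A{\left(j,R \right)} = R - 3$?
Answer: $28 \sqrt{141} \approx 332.48$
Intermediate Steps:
$A{\left(j,R \right)} = -3 + R$
$Q = \frac{1}{2} \approx 0.5$
$J{\left(d \right)} = \sqrt{d} \sqrt{\frac{1}{8} + d}$ ($J{\left(d \right)} = \sqrt{d + \left(\frac{1}{2}\right)^{3}} \sqrt{d} = \sqrt{d + \frac{1}{8}} \sqrt{d} = \sqrt{\frac{1}{8} + d} \sqrt{d} = \sqrt{d} \sqrt{\frac{1}{8} + d}$)
$- 56 J{\left(A{\left(2,-3 \right)} \right)} = - 56 \frac{\sqrt{2} \sqrt{-3 - 3} \sqrt{1 + 8 \left(-3 - 3\right)}}{4} = - 56 \frac{\sqrt{2} \sqrt{-6} \sqrt{1 + 8 \left(-6\right)}}{4} = - 56 \frac{\sqrt{2} i \sqrt{6} \sqrt{1 - 48}}{4} = - 56 \frac{\sqrt{2} i \sqrt{6} \sqrt{-47}}{4} = - 56 \frac{\sqrt{2} i \sqrt{6} i \sqrt{47}}{4} = - 56 \left(- \frac{\sqrt{141}}{2}\right) = 28 \sqrt{141}$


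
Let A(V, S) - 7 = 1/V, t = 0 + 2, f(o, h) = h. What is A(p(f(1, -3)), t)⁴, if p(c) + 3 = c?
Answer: 2825761/1296 ≈ 2180.4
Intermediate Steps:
t = 2
p(c) = -3 + c
A(V, S) = 7 + 1/V
A(p(f(1, -3)), t)⁴ = (7 + 1/(-3 - 3))⁴ = (7 + 1/(-6))⁴ = (7 - ⅙)⁴ = (41/6)⁴ = 2825761/1296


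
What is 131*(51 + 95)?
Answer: 19126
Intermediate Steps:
131*(51 + 95) = 131*146 = 19126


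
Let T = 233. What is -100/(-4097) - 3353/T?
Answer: -13713941/954601 ≈ -14.366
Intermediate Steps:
-100/(-4097) - 3353/T = -100/(-4097) - 3353/233 = -100*(-1/4097) - 3353*1/233 = 100/4097 - 3353/233 = -13713941/954601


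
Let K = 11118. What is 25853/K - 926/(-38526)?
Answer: 55905997/23796226 ≈ 2.3494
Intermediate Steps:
25853/K - 926/(-38526) = 25853/11118 - 926/(-38526) = 25853*(1/11118) - 926*(-1/38526) = 25853/11118 + 463/19263 = 55905997/23796226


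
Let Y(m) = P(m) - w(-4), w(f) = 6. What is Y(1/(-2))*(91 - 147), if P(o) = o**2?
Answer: 322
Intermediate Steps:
Y(m) = -6 + m**2 (Y(m) = m**2 - 1*6 = m**2 - 6 = -6 + m**2)
Y(1/(-2))*(91 - 147) = (-6 + (1/(-2))**2)*(91 - 147) = (-6 + (-1/2)**2)*(-56) = (-6 + 1/4)*(-56) = -23/4*(-56) = 322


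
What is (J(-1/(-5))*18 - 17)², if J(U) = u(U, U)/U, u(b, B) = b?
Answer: 1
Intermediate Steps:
J(U) = 1 (J(U) = U/U = 1)
(J(-1/(-5))*18 - 17)² = (1*18 - 17)² = (18 - 17)² = 1² = 1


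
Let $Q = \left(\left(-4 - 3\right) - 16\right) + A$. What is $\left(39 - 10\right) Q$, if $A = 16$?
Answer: $-203$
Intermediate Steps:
$Q = -7$ ($Q = \left(\left(-4 - 3\right) - 16\right) + 16 = \left(-7 - 16\right) + 16 = -23 + 16 = -7$)
$\left(39 - 10\right) Q = \left(39 - 10\right) \left(-7\right) = 29 \left(-7\right) = -203$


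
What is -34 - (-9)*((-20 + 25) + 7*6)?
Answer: 389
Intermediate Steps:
-34 - (-9)*((-20 + 25) + 7*6) = -34 - (-9)*(5 + 42) = -34 - (-9)*47 = -34 - 9*(-47) = -34 + 423 = 389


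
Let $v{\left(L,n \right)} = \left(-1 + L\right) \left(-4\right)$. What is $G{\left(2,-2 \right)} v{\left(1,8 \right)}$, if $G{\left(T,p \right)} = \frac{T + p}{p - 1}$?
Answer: $0$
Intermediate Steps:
$v{\left(L,n \right)} = 4 - 4 L$
$G{\left(T,p \right)} = \frac{T + p}{-1 + p}$
$G{\left(2,-2 \right)} v{\left(1,8 \right)} = \frac{2 - 2}{-1 - 2} \left(4 - 4\right) = \frac{1}{-3} \cdot 0 \left(4 - 4\right) = \left(- \frac{1}{3}\right) 0 \cdot 0 = 0 \cdot 0 = 0$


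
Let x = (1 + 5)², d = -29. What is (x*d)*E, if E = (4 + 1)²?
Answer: -26100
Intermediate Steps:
E = 25 (E = 5² = 25)
x = 36 (x = 6² = 36)
(x*d)*E = (36*(-29))*25 = -1044*25 = -26100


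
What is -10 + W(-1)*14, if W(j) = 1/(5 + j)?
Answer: -13/2 ≈ -6.5000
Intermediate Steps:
-10 + W(-1)*14 = -10 + 14/(5 - 1) = -10 + 14/4 = -10 + (1/4)*14 = -10 + 7/2 = -13/2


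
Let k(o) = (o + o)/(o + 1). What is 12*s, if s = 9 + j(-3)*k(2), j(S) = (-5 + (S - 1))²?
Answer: 1404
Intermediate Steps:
j(S) = (-6 + S)² (j(S) = (-5 + (-1 + S))² = (-6 + S)²)
k(o) = 2*o/(1 + o) (k(o) = (2*o)/(1 + o) = 2*o/(1 + o))
s = 117 (s = 9 + (-6 - 3)²*(2*2/(1 + 2)) = 9 + (-9)²*(2*2/3) = 9 + 81*(2*2*(⅓)) = 9 + 81*(4/3) = 9 + 108 = 117)
12*s = 12*117 = 1404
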